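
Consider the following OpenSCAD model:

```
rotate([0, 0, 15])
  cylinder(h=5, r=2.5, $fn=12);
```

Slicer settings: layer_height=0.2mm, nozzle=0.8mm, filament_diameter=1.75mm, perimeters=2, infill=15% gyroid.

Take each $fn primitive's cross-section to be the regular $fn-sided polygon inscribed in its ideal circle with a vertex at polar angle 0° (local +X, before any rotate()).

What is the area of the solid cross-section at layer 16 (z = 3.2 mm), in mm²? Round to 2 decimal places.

At z = 3.2 mm: the r=2.5 cylinder contributes a regular 12-gon of circumradius 2.5 (area = (12/2)·2.500²·sin(360°/12) = 18.75 mm²); (rotated 15° about Z; rotation is an isometry so areas/perimeters/island counts are preserved). Overall, the cross-section is a single solid region. Net area = 18.75 mm².

18.75 mm²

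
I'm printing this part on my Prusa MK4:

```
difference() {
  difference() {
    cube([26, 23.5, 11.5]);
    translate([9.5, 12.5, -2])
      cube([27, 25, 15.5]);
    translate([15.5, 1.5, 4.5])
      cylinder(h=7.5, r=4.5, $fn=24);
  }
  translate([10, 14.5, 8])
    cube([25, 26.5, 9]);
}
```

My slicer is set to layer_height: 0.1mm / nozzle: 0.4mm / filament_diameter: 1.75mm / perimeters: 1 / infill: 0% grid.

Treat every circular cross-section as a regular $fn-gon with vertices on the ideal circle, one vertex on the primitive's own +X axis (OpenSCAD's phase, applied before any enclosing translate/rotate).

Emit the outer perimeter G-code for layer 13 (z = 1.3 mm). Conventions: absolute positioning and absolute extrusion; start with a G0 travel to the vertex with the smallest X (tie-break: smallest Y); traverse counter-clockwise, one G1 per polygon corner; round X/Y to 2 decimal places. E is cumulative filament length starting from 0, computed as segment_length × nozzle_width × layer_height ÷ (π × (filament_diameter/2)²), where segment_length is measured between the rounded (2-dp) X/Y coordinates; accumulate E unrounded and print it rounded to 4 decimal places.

At z = 1.3 mm: the cube is present — its section is the full 26×23.5 rectangle; the cube at (9.5, 12.5) is present — its section is the full 27×25 rectangle; the cylinder at (15.5, 1.5) does not reach this height (z outside [4.5, 12]); Subtracting the remaining from the first: starting from the 26×23.5 cube, the 27×25 cube at (9.5, 12.5) partially overlaps it — only the 181.50 mm² overlap (of its 675.00 mm²) is removed, clipping the outline — 1 connected region; the cube at (10, 14.5) is absent (z outside [8, 17]); Subtracting the remaining from the first: none of the subtracted shapes is present at this height, so the result so far is unchanged — 1 connected region. The outline is a single polygon with 6 vertices. Extrusion per mm of travel: 0.4 × 0.1 / (π × 0.875²) = 0.016630. Accumulating E over each segment gives final E = 1.6464.

G0 X0.00 Y0.00 Z1.30
G1 X26.00 Y0.00 E0.4324
G1 X26.00 Y12.50 E0.6403
G1 X9.50 Y12.50 E0.9147
G1 X9.50 Y23.50 E1.0976
G1 X0.00 Y23.50 E1.2556
G1 X0.00 Y0.00 E1.6464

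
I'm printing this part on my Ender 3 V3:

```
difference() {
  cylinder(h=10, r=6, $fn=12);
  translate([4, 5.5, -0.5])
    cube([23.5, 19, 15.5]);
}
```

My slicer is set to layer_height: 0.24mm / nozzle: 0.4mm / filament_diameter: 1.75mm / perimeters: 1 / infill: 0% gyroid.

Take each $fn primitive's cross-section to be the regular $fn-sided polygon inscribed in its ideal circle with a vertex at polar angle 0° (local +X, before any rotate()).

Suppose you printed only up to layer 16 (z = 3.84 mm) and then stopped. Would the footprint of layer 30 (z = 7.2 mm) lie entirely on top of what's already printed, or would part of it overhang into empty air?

entirely on top

Compare the two slices. At z = 3.84: the r=6 cylinder gives a regular 12-gon of circumradius 6 (constant along its height) (area = (12/2)·6.000²·sin(360°/12) = 108.00 mm²); the cube at (4, 5.5) (footprint 23.5×19) is included at this height (area 446.50 mm²); Taking the first minus the rest: starting from the r=6 cylinder (108.00 mm²), the 23.5×19 cube at (4, 5.5) misses the remaining region (no effect) — area = 108.00 mm². At z = 7.2: the cylinder: section is a regular 12-gon, circumradius r=6 (area = (12/2)·6.000²·sin(360°/12) = 108.00 mm²); the 23.5×19 cube at (4, 5.5) contributes its full rectangle (area 446.50 mm²); Taking the first minus the rest: starting from the r=6 cylinder (108.00 mm²), the 23.5×19 cube at (4, 5.5) misses the remaining region (no effect) — area = 108.00 mm². Checking containment: the cross-section at z = 7.2 is a subset of the cross-section at z = 3.84.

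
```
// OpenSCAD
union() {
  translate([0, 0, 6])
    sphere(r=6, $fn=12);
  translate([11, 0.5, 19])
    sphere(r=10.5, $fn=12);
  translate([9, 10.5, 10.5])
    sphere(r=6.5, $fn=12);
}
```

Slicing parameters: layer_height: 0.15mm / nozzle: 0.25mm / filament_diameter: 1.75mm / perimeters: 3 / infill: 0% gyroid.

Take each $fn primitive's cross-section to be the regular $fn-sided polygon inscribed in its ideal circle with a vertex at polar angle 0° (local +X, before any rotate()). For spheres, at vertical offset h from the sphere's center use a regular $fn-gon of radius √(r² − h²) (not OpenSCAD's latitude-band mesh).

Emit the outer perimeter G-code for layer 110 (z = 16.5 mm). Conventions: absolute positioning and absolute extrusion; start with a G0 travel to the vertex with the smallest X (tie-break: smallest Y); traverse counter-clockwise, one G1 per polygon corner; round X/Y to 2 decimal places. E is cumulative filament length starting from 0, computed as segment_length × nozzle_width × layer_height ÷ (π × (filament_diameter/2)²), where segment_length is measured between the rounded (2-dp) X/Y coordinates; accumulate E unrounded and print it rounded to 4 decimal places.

G0 X0.80 Y0.50 Z16.50
G1 X2.17 Y-4.60 E0.0823
G1 X5.90 Y-8.33 E0.1646
G1 X11.00 Y-9.70 E0.2469
G1 X16.10 Y-8.33 E0.3292
G1 X19.83 Y-4.60 E0.4115
G1 X21.20 Y0.50 E0.4938
G1 X19.83 Y5.60 E0.5761
G1 X16.10 Y9.33 E0.6584
G1 X11.48 Y10.57 E0.7330
G1 X11.17 Y11.75 E0.7520
G1 X10.25 Y12.67 E0.7723
G1 X9.00 Y13.00 E0.7924
G1 X7.75 Y12.67 E0.8126
G1 X6.83 Y11.75 E0.8329
G1 X6.50 Y10.50 E0.8530
G1 X6.75 Y9.56 E0.8682
G1 X5.90 Y9.33 E0.8819
G1 X2.17 Y5.60 E0.9642
G1 X0.80 Y0.50 E1.0465

At z = 16.5 mm: the sphere is not intersected at this z (|z−center|=10.500 > r=6); the r=10.5 sphere at (11, 0.5) contributes a regular 12-gon of circumradius √(10.5²−2.5²) = 10.198; the r=6.5 sphere at (9, 10.5) contributes a regular 12-gon of circumradius √(6.5²−6²) = 2.500; Combining (union): the regions partially overlap (shared area 7.75 mm²), so overlapping operands fuse into one piece — 1 connected region. The outline is a single polygon with 19 vertices. Extrusion per mm of travel: 0.25 × 0.15 / (π × 0.875²) = 0.015591. Accumulating E over each segment gives final E = 1.0465.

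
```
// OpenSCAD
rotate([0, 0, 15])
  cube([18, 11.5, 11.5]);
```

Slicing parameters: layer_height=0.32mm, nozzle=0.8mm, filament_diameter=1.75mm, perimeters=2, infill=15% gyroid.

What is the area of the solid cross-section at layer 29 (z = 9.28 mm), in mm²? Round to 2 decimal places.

At z = 9.28 mm: the cube (footprint 18×11.5) is included at this height (area 207.00 mm²); (whole slice rotated 15° about Z — lengths, areas and connectivity unchanged). Overall, the cross-section is a single solid region. Net area = 207.00 mm².

207.00 mm²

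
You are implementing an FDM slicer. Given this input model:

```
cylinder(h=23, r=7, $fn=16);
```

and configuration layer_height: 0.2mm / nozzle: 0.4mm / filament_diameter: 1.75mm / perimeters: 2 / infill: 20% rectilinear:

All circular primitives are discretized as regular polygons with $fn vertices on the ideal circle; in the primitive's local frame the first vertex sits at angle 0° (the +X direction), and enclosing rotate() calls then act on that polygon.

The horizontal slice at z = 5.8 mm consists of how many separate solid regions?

1

At z = 5.8 mm: the cylinder: section is a regular 16-gon, circumradius r=7. The result has 1 disconnected region.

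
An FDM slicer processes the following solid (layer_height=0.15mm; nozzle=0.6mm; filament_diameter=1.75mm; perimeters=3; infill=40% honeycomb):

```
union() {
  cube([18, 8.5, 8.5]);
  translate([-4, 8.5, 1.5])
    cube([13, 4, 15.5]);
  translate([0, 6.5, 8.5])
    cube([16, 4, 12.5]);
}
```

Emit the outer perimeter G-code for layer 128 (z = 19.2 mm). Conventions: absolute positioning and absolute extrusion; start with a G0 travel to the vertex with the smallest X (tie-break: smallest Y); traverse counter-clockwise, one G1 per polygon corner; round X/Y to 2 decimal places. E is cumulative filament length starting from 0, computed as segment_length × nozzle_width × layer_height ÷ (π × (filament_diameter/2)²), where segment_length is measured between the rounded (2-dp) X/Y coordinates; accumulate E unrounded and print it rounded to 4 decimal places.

At z = 19.2 mm: the cube does not reach this height (z outside [0, 8.5]); the cube at (-4, 8.5) is not intersected at this z (z outside [1.5, 17]); the cube at (0, 6.5) is present — its section is the full 16×4 rectangle; Merging all regions: only the 16×4 cube at (0, 6.5) is present, so the union is just that shape — 1 connected region. The outline is a single polygon with 4 vertices. Extrusion per mm of travel: 0.6 × 0.15 / (π × 0.875²) = 0.037418. Accumulating E over each segment gives final E = 1.4967.

G0 X0.00 Y6.50 Z19.20
G1 X16.00 Y6.50 E0.5987
G1 X16.00 Y10.50 E0.7484
G1 X0.00 Y10.50 E1.3470
G1 X0.00 Y6.50 E1.4967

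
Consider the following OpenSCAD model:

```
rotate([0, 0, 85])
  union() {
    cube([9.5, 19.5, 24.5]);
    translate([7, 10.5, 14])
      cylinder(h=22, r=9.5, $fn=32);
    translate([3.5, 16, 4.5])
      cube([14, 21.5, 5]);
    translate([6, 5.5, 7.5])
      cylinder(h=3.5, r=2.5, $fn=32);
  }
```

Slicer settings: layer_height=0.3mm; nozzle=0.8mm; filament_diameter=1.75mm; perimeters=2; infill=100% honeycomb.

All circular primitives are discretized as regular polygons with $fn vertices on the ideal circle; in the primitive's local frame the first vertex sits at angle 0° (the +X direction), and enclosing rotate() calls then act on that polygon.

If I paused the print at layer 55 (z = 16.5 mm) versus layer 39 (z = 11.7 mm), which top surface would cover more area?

layer 55 (z = 16.5 mm)

Layer 55 (z = 16.5): the cube is present — its section is the full 9.5×19.5 rectangle (area 185.25 mm²); the r=9.5 cylinder at (7, 10.5) gives a regular 32-gon of circumradius 9.5 (constant along its height) (area = (32/2)·9.500²·sin(360°/32) = 281.71 mm²); the cube at (3.5, 16) is not intersected at this z (z outside [4.5, 9.5]); the cylinder at (6, 5.5) does not reach this height (z outside [7.5, 11]); Taking the union: the regions partially overlap — summed areas 466.96 mm² minus the doubly-counted overlap 164.23 mm² gives 302.73 mm² — area = 302.73 mm²; (whole slice rotated 85° about Z — lengths, areas and connectivity unchanged). So its area = 302.73 mm². Layer 39 (z = 11.7): the cube is present — its section is the full 9.5×19.5 rectangle (area 185.25 mm²); the cylinder at (7, 10.5) is not intersected at this z (z outside [14, 36]); the cube at (3.5, 16) does not reach this height (z outside [4.5, 9.5]); the cylinder at (6, 5.5) does not reach this height (z outside [7.5, 11]); Merging all regions: only the 9.5×19.5 cube is present, so the union is just that shape — area = 185.25 mm²; (whole slice rotated 85° about Z — lengths, areas and connectivity unchanged). So its area = 185.25 mm². Layer 55 is larger (302.73 vs 185.25 mm²).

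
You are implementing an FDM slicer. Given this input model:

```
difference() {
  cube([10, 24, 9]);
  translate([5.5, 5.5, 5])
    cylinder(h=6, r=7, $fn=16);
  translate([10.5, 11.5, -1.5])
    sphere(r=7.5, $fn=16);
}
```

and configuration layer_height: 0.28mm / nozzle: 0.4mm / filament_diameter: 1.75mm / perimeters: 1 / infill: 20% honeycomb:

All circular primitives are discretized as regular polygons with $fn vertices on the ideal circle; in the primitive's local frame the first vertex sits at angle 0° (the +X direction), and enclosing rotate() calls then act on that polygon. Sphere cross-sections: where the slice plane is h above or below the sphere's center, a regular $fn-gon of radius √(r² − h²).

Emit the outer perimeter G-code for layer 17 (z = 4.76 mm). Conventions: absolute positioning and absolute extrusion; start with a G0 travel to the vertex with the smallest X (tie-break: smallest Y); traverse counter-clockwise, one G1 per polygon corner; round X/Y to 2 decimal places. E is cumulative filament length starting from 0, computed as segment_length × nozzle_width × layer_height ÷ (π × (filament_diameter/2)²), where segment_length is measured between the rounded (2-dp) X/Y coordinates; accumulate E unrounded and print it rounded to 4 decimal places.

At z = 4.76 mm: the 10×24 cube contributes its full rectangle; the cylinder at (5.5, 5.5) is not intersected at this z (z outside [5, 11]); the r=7.5 sphere at (10.5, 11.5) contributes a regular 16-gon of circumradius √(7.5²−6.26²) = 4.131; After the difference (first − rest): starting from the 10×24 cube, the r=7.5 sphere at (10.5, 11.5) partially overlaps it — only the 22.04 mm² overlap (of its 52.24 mm²) is removed, clipping the outline — 1 connected region. The outline is a single polygon with 13 vertices. Extrusion per mm of travel: 0.4 × 0.28 / (π × 0.875²) = 0.046564. Accumulating E over each segment gives final E = 3.3441.

G0 X0.00 Y0.00 Z4.76
G1 X10.00 Y0.00 E0.4656
G1 X10.00 Y7.47 E0.8135
G1 X8.92 Y7.68 E0.8647
G1 X7.58 Y8.58 E0.9399
G1 X6.68 Y9.92 E1.0150
G1 X6.37 Y11.50 E1.0900
G1 X6.68 Y13.08 E1.1650
G1 X7.58 Y14.42 E1.2401
G1 X8.92 Y15.32 E1.3153
G1 X10.00 Y15.53 E1.3665
G1 X10.00 Y24.00 E1.7609
G1 X0.00 Y24.00 E2.2266
G1 X0.00 Y0.00 E3.3441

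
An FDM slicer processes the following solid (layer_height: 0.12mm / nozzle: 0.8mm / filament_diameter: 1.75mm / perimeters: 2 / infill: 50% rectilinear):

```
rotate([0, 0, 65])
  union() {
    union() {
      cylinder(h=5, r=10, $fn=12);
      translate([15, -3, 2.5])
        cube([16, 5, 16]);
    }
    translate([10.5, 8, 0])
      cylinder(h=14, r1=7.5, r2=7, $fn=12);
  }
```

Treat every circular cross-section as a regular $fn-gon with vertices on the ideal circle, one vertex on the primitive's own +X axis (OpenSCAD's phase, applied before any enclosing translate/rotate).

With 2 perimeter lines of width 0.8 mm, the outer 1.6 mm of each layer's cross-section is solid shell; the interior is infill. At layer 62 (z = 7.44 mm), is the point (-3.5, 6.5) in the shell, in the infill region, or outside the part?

shell

At z = 7.44 mm: the cylinder is not intersected at this z (z outside [0, 5]); the 16×5 cube at (15, -3) contributes its full rectangle; Combining (union): only the 16×5 cube at (15, -3) is present, so the union is just that shape — 1 connected region; the cone at (10.5, 8): at t=0.531 of its height the radius interpolates to r₁+(r₂−r₁)t = 7.234, giving a regular 12-gon of that circumradius; Combining (union): the 2 present regions are separate (no shared area or edge), so areas and boundary lengths simply add and each stays a separate island — 2 connected regions; (whole slice rotated 65° about Z — lengths, areas and connectivity unchanged). Overall, the cross-section has 2 separate islands. Undo the 65° rotation: the query point maps to (4.412, 5.919) in the un-rotated model frame. The nearest boundary edge runs (4.23, 4.38)→(3.27, 8.00); distance from the point to it = 0.57 mm. (Shell/infill is judged within the island containing the point — the largest one.) The point is inside the cross-section, 0.57 mm from the nearest boundary — within the 1.6 mm shell band (2 × 0.8).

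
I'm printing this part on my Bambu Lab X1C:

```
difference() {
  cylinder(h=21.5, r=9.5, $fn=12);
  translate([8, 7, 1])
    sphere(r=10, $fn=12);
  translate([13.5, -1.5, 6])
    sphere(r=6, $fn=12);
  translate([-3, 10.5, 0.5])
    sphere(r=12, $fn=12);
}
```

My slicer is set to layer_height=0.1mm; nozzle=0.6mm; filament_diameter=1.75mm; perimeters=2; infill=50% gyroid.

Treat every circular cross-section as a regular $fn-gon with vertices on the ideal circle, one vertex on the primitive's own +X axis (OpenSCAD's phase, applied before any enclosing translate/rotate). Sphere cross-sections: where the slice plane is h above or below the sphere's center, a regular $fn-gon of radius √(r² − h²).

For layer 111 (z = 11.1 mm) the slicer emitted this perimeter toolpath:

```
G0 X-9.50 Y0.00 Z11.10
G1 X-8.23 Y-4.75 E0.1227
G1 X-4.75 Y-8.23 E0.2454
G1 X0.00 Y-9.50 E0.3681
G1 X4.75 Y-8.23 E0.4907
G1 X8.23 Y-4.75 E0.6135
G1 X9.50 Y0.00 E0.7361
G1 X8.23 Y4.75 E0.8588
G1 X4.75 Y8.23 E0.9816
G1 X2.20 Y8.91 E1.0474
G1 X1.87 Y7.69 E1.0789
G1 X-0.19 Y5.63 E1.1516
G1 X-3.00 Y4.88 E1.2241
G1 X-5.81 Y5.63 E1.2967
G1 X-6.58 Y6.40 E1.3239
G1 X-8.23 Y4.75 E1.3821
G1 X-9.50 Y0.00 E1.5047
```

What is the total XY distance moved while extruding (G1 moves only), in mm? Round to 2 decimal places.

60.32 mm

Sum the Euclidean lengths of each G1 segment: total = 60.32 mm.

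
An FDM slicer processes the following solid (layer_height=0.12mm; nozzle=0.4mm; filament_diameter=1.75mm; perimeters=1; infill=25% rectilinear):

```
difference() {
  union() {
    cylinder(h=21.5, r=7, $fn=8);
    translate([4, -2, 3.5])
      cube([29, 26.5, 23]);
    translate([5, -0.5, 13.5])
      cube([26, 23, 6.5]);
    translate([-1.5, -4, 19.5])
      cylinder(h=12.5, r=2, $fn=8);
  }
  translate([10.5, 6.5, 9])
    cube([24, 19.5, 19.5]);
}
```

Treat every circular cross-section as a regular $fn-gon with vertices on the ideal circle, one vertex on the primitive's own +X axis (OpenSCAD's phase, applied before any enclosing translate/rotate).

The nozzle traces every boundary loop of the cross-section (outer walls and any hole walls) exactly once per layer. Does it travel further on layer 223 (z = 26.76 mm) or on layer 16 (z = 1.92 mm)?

Layer 223 (z = 26.76): the cylinder does not reach this height (z outside [0, 21.5]); the cube at (4, -2) is absent (z outside [3.5, 26.5]); the cube at (5, -0.5) does not reach this height (z outside [13.5, 20]); the r=2 cylinder at (-1.5, -4) gives a regular 8-gon of circumradius 2 (constant along its height) (perimeter = 2·8·2.000·sin(180°/8) = 12.25 mm); Taking the union: only the r=2 cylinder at (-1.5, -4) is present, so the union is just that shape — boundary = 12.25 mm; the 24×19.5 cube at (10.5, 6.5) contributes its full rectangle (perimeter 87.00 mm); Taking the first minus the rest: starting from that combined region, the 24×19.5 cube at (10.5, 6.5) misses the remaining region (no effect) — boundary = 12.25 mm. So its perimeter = 12.25 mm. Layer 16 (z = 1.92): the r=7 cylinder contributes a regular 8-gon of circumradius 7 (perimeter = 2·8·7.000·sin(180°/8) = 42.86 mm); the cube at (4, -2) is absent (z outside [3.5, 26.5]); the cube at (5, -0.5) does not reach this height (z outside [13.5, 20]); the cylinder at (-1.5, -4) does not reach this height (z outside [19.5, 32]); Taking the union: only the r=7 cylinder is present, so the union is just that shape — boundary = 42.86 mm; the cube at (10.5, 6.5) does not reach this height (z outside [9, 28.5]); Taking the first minus the rest: none of the subtracted shapes is present at this height, so the result so far is unchanged — boundary = 42.86 mm. So its perimeter = 42.86 mm. Layer 16 is larger (42.86 vs 12.25 mm).

layer 16 (z = 1.92 mm)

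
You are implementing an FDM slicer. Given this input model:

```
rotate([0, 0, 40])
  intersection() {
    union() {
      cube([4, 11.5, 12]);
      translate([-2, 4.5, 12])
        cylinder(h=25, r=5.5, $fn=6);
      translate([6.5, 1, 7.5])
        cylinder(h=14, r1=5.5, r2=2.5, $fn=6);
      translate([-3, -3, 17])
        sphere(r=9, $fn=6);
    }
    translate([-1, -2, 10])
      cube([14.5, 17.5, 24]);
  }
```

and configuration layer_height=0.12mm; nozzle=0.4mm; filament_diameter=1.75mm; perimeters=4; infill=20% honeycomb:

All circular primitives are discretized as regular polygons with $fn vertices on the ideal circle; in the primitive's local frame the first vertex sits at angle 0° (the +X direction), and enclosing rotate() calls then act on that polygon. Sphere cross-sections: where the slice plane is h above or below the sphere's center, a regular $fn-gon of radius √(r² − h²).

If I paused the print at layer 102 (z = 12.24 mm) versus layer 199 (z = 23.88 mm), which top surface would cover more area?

Layer 102 (z = 12.24): the cube does not reach this height (z outside [0, 12]); the cylinder at (-2, 4.5): section is a regular 6-gon, circumradius r=5.5 (area = (6/2)·5.500²·sin(360°/6) = 78.59 mm²); the cone at (6.5, 1) contributes a regular 6-gon of circumradius 4.484 (interpolated between r1=5.5 and r2=2.5 at t=0.339) (area = (6/2)·4.484²·sin(360°/6) = 52.24 mm²); the r=9 sphere at (-3, -3) contributes a regular 6-gon of circumradius √(9²−4.76²) = 7.638 (area = (6/2)·7.638²·sin(360°/6) = 151.58 mm²); Combining (union): the regions partially overlap — summed areas 282.41 mm² minus the doubly-counted overlap 29.22 mm² gives 253.19 mm² — area = 253.19 mm²; the cube at (-1, -2) is present — its section is the full 14.5×17.5 rectangle (area 253.75 mm²); Taking the intersection: the 14.5×17.5 cube at (-1, -2) partially overlaps the result so far; clipping to the common part keeps 86.85 mm² — area = 86.85 mm²; (rotated 40° about Z; rotation is an isometry so areas/perimeters/island counts are preserved). So its area = 86.85 mm². Layer 199 (z = 23.88): the cube is absent (z outside [0, 12]); the r=5.5 cylinder at (-2, 4.5) contributes a regular 6-gon of circumradius 5.5 (area = (6/2)·5.500²·sin(360°/6) = 78.59 mm²); the cone at (6.5, 1) is absent (z outside [7.5, 21.5]); the r=9 sphere at (-3, -3) contributes a regular 6-gon of circumradius √(9²−6.88²) = 5.802 (area = (6/2)·5.802²·sin(360°/6) = 87.47 mm²); Merging all regions: the regions partially overlap — summed areas 166.06 mm² minus the doubly-counted overlap 13.56 mm² gives 152.50 mm² — area = 152.50 mm²; the 14.5×17.5 cube at (-1, -2) contributes its full rectangle (area 253.75 mm²); Keeping only the common overlap: the 14.5×17.5 cube at (-1, -2) partially overlaps that combined region; clipping to the common part keeps 34.60 mm² — area = 34.60 mm²; (whole slice rotated 40° about Z — lengths, areas and connectivity unchanged). So its area = 34.60 mm². Layer 102 is larger (86.85 vs 34.60 mm²).

layer 102 (z = 12.24 mm)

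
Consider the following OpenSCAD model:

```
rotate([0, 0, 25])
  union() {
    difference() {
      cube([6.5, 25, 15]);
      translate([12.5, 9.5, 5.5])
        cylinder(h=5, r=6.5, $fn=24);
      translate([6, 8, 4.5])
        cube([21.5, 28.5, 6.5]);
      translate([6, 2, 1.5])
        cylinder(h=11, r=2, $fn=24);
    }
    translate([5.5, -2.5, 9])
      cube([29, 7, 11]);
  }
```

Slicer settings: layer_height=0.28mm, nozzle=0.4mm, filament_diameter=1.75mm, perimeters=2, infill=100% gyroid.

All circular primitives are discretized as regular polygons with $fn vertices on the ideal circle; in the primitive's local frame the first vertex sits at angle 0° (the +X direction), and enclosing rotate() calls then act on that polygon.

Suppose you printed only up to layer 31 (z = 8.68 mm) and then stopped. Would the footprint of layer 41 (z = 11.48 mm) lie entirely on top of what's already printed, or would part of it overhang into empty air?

Compare the two slices. At z = 8.68: the cube (footprint 6.5×25) is included at this height (area 162.50 mm²); the cylinder at (12.5, 9.5): section is a regular 24-gon, circumradius r=6.5 (area = (24/2)·6.500²·sin(360°/24) = 131.22 mm²); the 21.5×28.5 cube at (6, 8) contributes its full rectangle (area 612.75 mm²); the cylinder at (6, 2): section is a regular 24-gon, circumradius r=2 (area = (24/2)·2.000²·sin(360°/24) = 12.42 mm²); Subtracting the remaining from the first: starting from the 6.5×25 cube (162.50 mm²), the r=6.5 cylinder at (12.5, 9.5) partially overlaps it — only the 1.50 mm² overlap (of its 131.22 mm²) is removed, clipping the outline; the 21.5×28.5 cube at (6, 8) partially overlaps it — only the 7.15 mm² overlap (of its 612.75 mm²) is removed, clipping the outline; the r=2 cylinder at (6, 2) partially overlaps it — only the 8.18 mm² overlap (of its 12.42 mm²) is removed, clipping the outline — area = 145.67 mm²; the cube at (5.5, -2.5) is not intersected at this z (z outside [9, 20]); Taking the union: only that combined region is present, so the union is just that shape — area = 145.67 mm²; (whole slice rotated 25° about Z — lengths, areas and connectivity unchanged). At z = 11.48: the cube is present — its section is the full 6.5×25 rectangle (area 162.50 mm²); the cylinder at (12.5, 9.5) is absent (z outside [5.5, 10.5]); the cube at (6, 8) does not reach this height (z outside [4.5, 11]); the r=2 cylinder at (6, 2) contributes a regular 24-gon of circumradius 2 (area = (24/2)·2.000²·sin(360°/24) = 12.42 mm²); Taking the first minus the rest: starting from the 6.5×25 cube (162.50 mm²), the r=2 cylinder at (6, 2) partially overlaps it — only the 8.18 mm² overlap (of its 12.42 mm²) is removed, clipping the outline — area = 154.32 mm²; the 29×7 cube at (5.5, -2.5) contributes its full rectangle (area 203.00 mm²); Merging all regions: the regions partially overlap — summed areas 357.32 mm² minus the doubly-counted overlap 0.57 mm² gives 356.76 mm² — area = 356.76 mm²; (whole slice rotated 25° about Z — lengths, areas and connectivity unchanged). Checking containment: at z = 11.48 the cross-section extends beyond the z = 8.68 cross-section by about 211.08 mm².

part overhangs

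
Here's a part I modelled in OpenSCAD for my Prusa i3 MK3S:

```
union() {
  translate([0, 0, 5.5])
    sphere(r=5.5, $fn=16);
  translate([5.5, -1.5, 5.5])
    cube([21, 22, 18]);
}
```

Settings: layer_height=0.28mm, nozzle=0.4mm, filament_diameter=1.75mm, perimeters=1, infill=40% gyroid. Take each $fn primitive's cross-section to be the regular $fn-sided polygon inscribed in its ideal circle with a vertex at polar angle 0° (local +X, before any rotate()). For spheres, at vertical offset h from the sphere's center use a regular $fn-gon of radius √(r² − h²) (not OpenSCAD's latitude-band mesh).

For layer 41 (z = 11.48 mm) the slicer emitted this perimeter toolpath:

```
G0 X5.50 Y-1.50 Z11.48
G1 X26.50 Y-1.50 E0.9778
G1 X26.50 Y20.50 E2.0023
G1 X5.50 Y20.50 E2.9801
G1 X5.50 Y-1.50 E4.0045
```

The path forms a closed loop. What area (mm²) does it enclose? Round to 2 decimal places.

462.00 mm²

Apply the shoelace formula to the sequence of (X, Y) vertices; enclosed area = 462.00 mm².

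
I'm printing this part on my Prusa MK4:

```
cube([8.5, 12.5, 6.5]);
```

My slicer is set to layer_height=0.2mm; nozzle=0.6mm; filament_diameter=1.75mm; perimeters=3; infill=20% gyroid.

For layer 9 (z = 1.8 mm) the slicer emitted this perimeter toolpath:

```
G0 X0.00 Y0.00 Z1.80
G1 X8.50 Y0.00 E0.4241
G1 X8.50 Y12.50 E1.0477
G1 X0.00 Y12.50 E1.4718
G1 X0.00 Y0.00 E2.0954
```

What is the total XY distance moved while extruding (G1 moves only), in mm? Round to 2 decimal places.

Sum the Euclidean lengths of each G1 segment: total = 42.00 mm.

42.00 mm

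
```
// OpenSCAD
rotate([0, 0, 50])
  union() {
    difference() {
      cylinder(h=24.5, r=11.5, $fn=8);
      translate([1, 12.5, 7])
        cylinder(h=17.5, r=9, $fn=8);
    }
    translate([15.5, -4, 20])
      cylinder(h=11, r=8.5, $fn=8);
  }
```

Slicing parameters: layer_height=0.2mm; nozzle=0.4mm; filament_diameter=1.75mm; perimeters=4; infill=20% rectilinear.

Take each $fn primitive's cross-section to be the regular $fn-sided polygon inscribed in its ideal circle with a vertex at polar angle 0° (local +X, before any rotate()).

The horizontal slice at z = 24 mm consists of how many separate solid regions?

1

At z = 24 mm: the r=11.5 cylinder gives a regular 8-gon of circumradius 11.5 (constant along its height); the r=9 cylinder at (1, 12.5) gives a regular 8-gon of circumradius 9 (constant along its height); Taking the first minus the rest: starting from the r=11.5 cylinder, the r=9 cylinder at (1, 12.5) partially overlaps it — only the 70.55 mm² overlap (of its 229.10 mm²) is removed, clipping the outline — 1 connected region; the r=8.5 cylinder at (15.5, -4) contributes a regular 8-gon of circumradius 8.5; Taking the union: the regions partially overlap (shared area 20.54 mm²), so overlapping operands fuse into one piece — 1 connected region; (whole slice rotated 50° about Z — lengths, areas and connectivity unchanged). The result has 1 disconnected region.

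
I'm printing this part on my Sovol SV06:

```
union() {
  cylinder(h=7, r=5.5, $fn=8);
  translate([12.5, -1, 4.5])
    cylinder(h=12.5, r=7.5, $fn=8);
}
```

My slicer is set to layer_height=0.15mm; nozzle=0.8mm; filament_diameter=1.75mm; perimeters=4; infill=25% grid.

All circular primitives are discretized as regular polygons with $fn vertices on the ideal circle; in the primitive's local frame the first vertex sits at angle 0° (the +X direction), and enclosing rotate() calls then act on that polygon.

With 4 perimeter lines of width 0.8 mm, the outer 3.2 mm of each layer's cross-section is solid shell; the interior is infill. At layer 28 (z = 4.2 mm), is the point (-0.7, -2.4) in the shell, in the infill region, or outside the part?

shell

At z = 4.2 mm: the cylinder: section is a regular 8-gon, circumradius r=5.5; the cylinder at (12.5, -1) is not intersected at this z (z outside [4.5, 17]); Combining (union): only the r=5.5 cylinder is present, so the union is just that shape — 1 connected region. Overall, the cross-section is a single solid region. The nearest boundary edge runs (-3.89, -3.89)→(-0.00, -5.50); distance from the point to it = 2.60 mm. The point is inside the cross-section, 2.60 mm from the nearest boundary — within the 3.2 mm shell band (4 × 0.8).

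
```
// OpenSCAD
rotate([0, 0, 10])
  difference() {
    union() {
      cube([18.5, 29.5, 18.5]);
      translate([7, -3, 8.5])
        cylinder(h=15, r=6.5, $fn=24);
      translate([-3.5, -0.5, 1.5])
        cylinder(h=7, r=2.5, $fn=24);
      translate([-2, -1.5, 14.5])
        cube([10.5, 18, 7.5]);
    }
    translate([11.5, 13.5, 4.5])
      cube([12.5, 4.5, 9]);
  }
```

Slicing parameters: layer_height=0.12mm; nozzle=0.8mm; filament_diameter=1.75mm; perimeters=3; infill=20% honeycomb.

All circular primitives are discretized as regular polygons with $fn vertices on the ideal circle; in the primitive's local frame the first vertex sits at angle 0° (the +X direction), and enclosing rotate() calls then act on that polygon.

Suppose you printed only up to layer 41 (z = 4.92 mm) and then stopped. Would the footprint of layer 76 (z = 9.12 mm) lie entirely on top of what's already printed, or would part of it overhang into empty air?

part overhangs

Compare the two slices. At z = 4.92: the cube is present — its section is the full 18.5×29.5 rectangle (area 545.75 mm²); the cylinder at (7, -3) is not intersected at this z (z outside [8.5, 23.5]); the r=2.5 cylinder at (-3.5, -0.5) contributes a regular 24-gon of circumradius 2.5 (area = (24/2)·2.500²·sin(360°/24) = 19.41 mm²); the cube at (-2, -1.5) does not reach this height (z outside [14.5, 22]); Combining (union): the 2 present regions are separate (no shared area or edge), so areas and boundary lengths simply add and each stays a separate island — area = 565.16 mm²; the cube at (11.5, 13.5) is present — its section is the full 12.5×4.5 rectangle (area 56.25 mm²); After the difference (first − rest): starting from the result so far (565.16 mm²), the 12.5×4.5 cube at (11.5, 13.5) partially overlaps it — only the 31.50 mm² overlap (of its 56.25 mm²) is removed, clipping the outline — area = 533.66 mm²; (whole slice rotated 10° about Z — lengths, areas and connectivity unchanged). At z = 9.12: the cube (footprint 18.5×29.5) is included at this height (area 545.75 mm²); the cylinder at (7, -3): section is a regular 24-gon, circumradius r=6.5 (area = (24/2)·6.500²·sin(360°/24) = 131.22 mm²); the cylinder at (-3.5, -0.5) is absent (z outside [1.5, 8.5]); the cube at (-2, -1.5) is absent (z outside [14.5, 22]); Taking the union: the regions partially overlap — summed areas 676.97 mm² minus the doubly-counted overlap 28.29 mm² gives 648.69 mm² — area = 648.69 mm²; the 12.5×4.5 cube at (11.5, 13.5) contributes its full rectangle (area 56.25 mm²); Subtracting the remaining from the first: starting from that combined region (648.69 mm²), the 12.5×4.5 cube at (11.5, 13.5) partially overlaps it — only the 31.50 mm² overlap (of its 56.25 mm²) is removed, clipping the outline — area = 617.19 mm²; (whole slice rotated 10° about Z — lengths, areas and connectivity unchanged). Checking containment: at z = 9.12 the cross-section extends beyond the z = 4.92 cross-section by about 102.94 mm².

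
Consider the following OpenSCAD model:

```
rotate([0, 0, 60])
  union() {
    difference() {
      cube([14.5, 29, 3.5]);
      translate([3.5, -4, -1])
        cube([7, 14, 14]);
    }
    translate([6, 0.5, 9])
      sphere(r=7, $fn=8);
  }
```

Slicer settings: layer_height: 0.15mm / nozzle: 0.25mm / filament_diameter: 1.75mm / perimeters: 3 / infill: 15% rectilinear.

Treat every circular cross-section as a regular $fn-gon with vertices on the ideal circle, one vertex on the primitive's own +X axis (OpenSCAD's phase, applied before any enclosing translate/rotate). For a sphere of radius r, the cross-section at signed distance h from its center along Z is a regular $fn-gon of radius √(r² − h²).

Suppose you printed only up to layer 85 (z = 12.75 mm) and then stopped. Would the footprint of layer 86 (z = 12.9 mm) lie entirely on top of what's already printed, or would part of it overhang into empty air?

entirely on top

Compare the two slices. At z = 12.75: the cube is absent (z outside [0, 3.5]); the 7×14 cube at (3.5, -4) contributes its full rectangle (area 98.00 mm²); Taking the first minus the rest: the first operand is absent here, so nothing remains; the r=7 sphere at (6, 0.5) contributes a regular 8-gon of circumradius √(7²−3.75²) = 5.911 (area = (8/2)·5.911²·sin(360°/8) = 98.82 mm²); Merging all regions: only the r=7 sphere at (6, 0.5) is present, so the union is just that shape — area = 98.82 mm²; (whole slice rotated 60° about Z — lengths, areas and connectivity unchanged). At z = 12.9: the cube is absent (z outside [0, 3.5]); the 7×14 cube at (3.5, -4) contributes its full rectangle (area 98.00 mm²); Subtracting the remaining from the first: the first operand is absent here, so nothing remains; the r=7 sphere at (6, 0.5) contributes a regular 8-gon of circumradius √(7²−3.9²) = 5.813 (area = (8/2)·5.813²·sin(360°/8) = 95.57 mm²); Merging all regions: only the r=7 sphere at (6, 0.5) is present, so the union is just that shape — area = 95.57 mm²; (rotated 60° about Z; rotation is an isometry so areas/perimeters/island counts are preserved). Checking containment: the cross-section at z = 12.9 is a subset of the cross-section at z = 12.75.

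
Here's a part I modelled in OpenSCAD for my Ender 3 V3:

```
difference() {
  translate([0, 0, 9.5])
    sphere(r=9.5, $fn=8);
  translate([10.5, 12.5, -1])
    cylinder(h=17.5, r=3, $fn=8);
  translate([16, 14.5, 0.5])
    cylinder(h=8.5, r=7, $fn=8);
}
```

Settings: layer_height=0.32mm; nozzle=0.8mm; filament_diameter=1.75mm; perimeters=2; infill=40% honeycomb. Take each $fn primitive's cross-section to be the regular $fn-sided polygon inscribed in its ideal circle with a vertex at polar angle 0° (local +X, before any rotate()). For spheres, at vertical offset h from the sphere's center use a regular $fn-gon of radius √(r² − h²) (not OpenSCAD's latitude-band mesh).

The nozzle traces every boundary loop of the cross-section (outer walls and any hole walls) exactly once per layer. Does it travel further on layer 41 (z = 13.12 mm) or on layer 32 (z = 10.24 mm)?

layer 32 (z = 10.24 mm)

Layer 41 (z = 13.12): the r=9.5 sphere contributes a regular 8-gon of circumradius √(9.5²−3.62²) = 8.783 (perimeter = 2·8·8.783·sin(180°/8) = 53.78 mm); the r=3 cylinder at (10.5, 12.5) gives a regular 8-gon of circumradius 3 (constant along its height) (perimeter = 2·8·3.000·sin(180°/8) = 18.37 mm); the cylinder at (16, 14.5) does not reach this height (z outside [0.5, 9]); Taking the first minus the rest: starting from the r=9.5 sphere, the r=3 cylinder at (10.5, 12.5) misses the remaining region (no effect) — boundary = 53.78 mm. So its perimeter = 53.78 mm. Layer 32 (z = 10.24): the r=9.5 sphere contributes a regular 8-gon of circumradius √(9.5²−0.74²) = 9.471 (perimeter = 2·8·9.471·sin(180°/8) = 57.99 mm); the r=3 cylinder at (10.5, 12.5) gives a regular 8-gon of circumradius 3 (constant along its height) (perimeter = 2·8·3.000·sin(180°/8) = 18.37 mm); the cylinder at (16, 14.5) is absent (z outside [0.5, 9]); Subtracting the remaining from the first: starting from the r=9.5 sphere, the r=3 cylinder at (10.5, 12.5) misses the remaining region (no effect) — boundary = 57.99 mm. So its perimeter = 57.99 mm. Layer 32 is larger (57.99 vs 53.78 mm).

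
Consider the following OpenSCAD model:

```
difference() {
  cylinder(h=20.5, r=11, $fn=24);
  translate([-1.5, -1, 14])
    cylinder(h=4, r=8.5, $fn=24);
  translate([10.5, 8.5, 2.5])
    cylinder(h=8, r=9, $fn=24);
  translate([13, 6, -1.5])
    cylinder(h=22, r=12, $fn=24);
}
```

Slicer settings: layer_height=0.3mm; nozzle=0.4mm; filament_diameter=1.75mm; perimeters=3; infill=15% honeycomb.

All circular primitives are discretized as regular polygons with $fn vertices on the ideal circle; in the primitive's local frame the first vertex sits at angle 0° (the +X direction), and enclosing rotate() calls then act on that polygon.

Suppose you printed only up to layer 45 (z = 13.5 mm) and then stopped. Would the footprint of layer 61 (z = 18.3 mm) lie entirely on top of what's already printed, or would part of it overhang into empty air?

Compare the two slices. At z = 13.5: the r=11 cylinder gives a regular 24-gon of circumradius 11 (constant along its height) (area = (24/2)·11.000²·sin(360°/24) = 375.81 mm²); the cylinder at (-1.5, -1) does not reach this height (z outside [14, 18]); the cylinder at (10.5, 8.5) does not reach this height (z outside [2.5, 10.5]); the cylinder at (13, 6): section is a regular 24-gon, circumradius r=12 (area = (24/2)·12.000²·sin(360°/24) = 447.24 mm²); Subtracting the remaining from the first: starting from the r=11 cylinder (375.81 mm²), the r=12 cylinder at (13, 6) partially overlaps it — only the 106.00 mm² overlap (of its 447.24 mm²) is removed, clipping the outline — area = 269.81 mm². At z = 18.3: the cylinder: section is a regular 24-gon, circumradius r=11 (area = (24/2)·11.000²·sin(360°/24) = 375.81 mm²); the cylinder at (-1.5, -1) does not reach this height (z outside [14, 18]); the cylinder at (10.5, 8.5) does not reach this height (z outside [2.5, 10.5]); the r=12 cylinder at (13, 6) gives a regular 24-gon of circumradius 12 (constant along its height) (area = (24/2)·12.000²·sin(360°/24) = 447.24 mm²); Taking the first minus the rest: starting from the r=11 cylinder (375.81 mm²), the r=12 cylinder at (13, 6) partially overlaps it — only the 106.00 mm² overlap (of its 447.24 mm²) is removed, clipping the outline — area = 269.81 mm². Checking containment: the cross-section at z = 18.3 is a subset of the cross-section at z = 13.5.

entirely on top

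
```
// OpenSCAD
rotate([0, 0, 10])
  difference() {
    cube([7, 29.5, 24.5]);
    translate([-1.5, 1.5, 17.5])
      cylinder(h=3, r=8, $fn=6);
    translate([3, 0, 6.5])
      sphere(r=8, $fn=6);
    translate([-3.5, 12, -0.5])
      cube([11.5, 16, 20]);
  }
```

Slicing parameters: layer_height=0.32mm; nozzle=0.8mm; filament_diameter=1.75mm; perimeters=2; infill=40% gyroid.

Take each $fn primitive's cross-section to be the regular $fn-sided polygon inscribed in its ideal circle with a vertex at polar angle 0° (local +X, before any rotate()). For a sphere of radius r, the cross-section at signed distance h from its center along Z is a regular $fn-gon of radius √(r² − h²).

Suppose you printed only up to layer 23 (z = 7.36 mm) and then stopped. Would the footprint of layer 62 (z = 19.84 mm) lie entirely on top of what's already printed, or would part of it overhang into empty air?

Compare the two slices. At z = 7.36: the 7×29.5 cube contributes its full rectangle (area 206.50 mm²); the cylinder at (-1.5, 1.5) is absent (z outside [17.5, 20.5]); the r=8 sphere at (3, 0) slices to a regular 6-gon of circumradius 7.954 (√(r²−h²) with h=0.86 from center) (area = (6/2)·7.954²·sin(360°/6) = 164.36 mm²); the cube at (-3.5, 12) is present — its section is the full 11.5×16 rectangle (area 184.00 mm²); Taking the first minus the rest: starting from the 7×29.5 cube (206.50 mm²), the r=8 sphere at (3, 0) partially overlaps it — only the 48.22 mm² overlap (of its 164.36 mm²) is removed, clipping the outline; the 11.5×16 cube at (-3.5, 12) partially overlaps it — only the 112.00 mm² overlap (of its 184.00 mm²) is removed, clipping the outline — area = 46.28 mm²; (whole slice rotated 10° about Z — lengths, areas and connectivity unchanged). At z = 19.84: the cube (footprint 7×29.5) is included at this height (area 206.50 mm²); the r=8 cylinder at (-1.5, 1.5) gives a regular 6-gon of circumradius 8 (constant along its height) (area = (6/2)·8.000²·sin(360°/6) = 166.28 mm²); the sphere at (3, 0) is not intersected at this z (|z−center|=13.340 > r=8); the cube at (-3.5, 12) is not intersected at this z (z outside [-0.5, 19.5]); Subtracting the remaining from the first: starting from the 7×29.5 cube (206.50 mm²), the r=8 cylinder at (-1.5, 1.5) partially overlaps it — only the 40.28 mm² overlap (of its 166.28 mm²) is removed, clipping the outline — area = 166.22 mm²; (rotated 10° about Z; rotation is an isometry so areas/perimeters/island counts are preserved). Checking containment: at z = 19.84 the cross-section extends beyond the z = 7.36 cross-section by about 124.47 mm².

part overhangs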